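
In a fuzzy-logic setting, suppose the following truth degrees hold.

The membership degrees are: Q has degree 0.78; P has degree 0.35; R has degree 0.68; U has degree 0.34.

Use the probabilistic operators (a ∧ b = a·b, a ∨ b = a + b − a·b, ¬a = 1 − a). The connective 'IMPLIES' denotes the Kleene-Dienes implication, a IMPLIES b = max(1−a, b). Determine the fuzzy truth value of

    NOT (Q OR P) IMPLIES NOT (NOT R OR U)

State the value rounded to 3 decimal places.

0.857

Q OR P = a + b − a·b on (0.7800, 0.3500) = 0.8570
NOT (Q OR P) = 1 − 0.8570 = 0.1430
NOT R = 1 − 0.6800 = 0.3200
NOT R OR U = a + b − a·b on (0.3200, 0.3400) = 0.5512
NOT (NOT R OR U) = 1 − 0.5512 = 0.4488
NOT (Q OR P) IMPLIES NOT (NOT R OR U)  [Kleene-Dienes: max(1−a, b)] with a=0.1430, b=0.4488 → 0.8570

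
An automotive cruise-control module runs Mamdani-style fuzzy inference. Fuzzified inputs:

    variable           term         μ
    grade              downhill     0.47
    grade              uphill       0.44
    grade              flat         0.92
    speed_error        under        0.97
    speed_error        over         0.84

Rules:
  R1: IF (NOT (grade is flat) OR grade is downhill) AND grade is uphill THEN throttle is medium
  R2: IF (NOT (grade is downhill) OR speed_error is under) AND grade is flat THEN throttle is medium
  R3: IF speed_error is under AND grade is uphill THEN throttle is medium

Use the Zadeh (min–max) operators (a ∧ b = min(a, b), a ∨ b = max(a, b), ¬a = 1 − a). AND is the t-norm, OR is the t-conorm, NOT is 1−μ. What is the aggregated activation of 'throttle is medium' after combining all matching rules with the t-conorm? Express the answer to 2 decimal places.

0.92

R1: (¬flat=1−0.92=0.08 OR downhill=0.47) = 0.47; AND[min(a, b)] with uphill=0.44 → w = 0.44
R2: (¬downhill=1−0.47=0.53 OR under=0.97) = 0.97; AND[min(a, b)] with flat=0.92 → w = 0.92
R3: under=0.97, uphill=0.44; AND[min(a, b)] → w = 0.44
Rules with consequent 'medium': {R1, R2, R3} → strengths 0.44, 0.92, 0.44
Aggregate via t-conorm [max(a, b)]: 0.92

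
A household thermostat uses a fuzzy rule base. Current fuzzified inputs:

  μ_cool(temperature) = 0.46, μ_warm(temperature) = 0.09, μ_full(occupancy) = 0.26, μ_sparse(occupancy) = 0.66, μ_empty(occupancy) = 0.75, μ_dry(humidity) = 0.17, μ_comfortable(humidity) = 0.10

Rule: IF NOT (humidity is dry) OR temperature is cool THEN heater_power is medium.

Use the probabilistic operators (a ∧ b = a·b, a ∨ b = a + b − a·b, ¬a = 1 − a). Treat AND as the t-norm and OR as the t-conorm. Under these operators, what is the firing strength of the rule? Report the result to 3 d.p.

firing strength: ¬dry=1−0.17=0.83, cool=0.46; OR[a + b − a·b] → w = 0.9082

0.908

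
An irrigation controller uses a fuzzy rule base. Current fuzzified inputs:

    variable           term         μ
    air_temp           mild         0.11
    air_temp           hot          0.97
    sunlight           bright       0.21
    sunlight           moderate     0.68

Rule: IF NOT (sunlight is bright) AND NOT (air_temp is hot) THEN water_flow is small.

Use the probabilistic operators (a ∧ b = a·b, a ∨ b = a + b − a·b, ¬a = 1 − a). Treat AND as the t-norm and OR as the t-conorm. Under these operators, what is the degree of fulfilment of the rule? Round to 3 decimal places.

firing strength: ¬bright=1−0.21=0.79, ¬hot=1−0.97=0.03; AND[a·b] → w = 0.0237

0.024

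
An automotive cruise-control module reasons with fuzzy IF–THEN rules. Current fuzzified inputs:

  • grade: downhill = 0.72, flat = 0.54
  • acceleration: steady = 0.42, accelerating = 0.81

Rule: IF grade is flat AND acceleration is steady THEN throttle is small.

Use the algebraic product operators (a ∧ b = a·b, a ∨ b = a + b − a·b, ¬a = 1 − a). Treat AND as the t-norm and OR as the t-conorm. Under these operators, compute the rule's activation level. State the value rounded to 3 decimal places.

0.227

firing strength: flat=0.54, steady=0.42; AND[a·b] → w = 0.2268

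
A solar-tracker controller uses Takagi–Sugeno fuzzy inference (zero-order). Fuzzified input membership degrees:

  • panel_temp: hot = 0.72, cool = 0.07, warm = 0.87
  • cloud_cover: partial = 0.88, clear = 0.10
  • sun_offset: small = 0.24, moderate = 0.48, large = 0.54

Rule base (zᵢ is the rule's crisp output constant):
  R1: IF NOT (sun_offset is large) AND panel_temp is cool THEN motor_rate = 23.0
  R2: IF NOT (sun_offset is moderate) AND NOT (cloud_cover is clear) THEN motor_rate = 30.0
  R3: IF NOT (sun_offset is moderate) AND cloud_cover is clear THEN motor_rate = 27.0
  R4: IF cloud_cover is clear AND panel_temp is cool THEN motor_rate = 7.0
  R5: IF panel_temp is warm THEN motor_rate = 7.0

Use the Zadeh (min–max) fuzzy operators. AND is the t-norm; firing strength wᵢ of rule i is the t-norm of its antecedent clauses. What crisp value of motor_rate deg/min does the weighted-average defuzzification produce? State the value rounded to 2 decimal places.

16.25

R1 (z=23.0): ¬large=1−0.54=0.46, cool=0.07; AND[min(a, b)] → w = 0.07
R2 (z=30.0): ¬moderate=1−0.48=0.52, ¬clear=1−0.10=0.90; AND[min(a, b)] → w = 0.52
R3 (z=27.0): ¬moderate=1−0.48=0.52, clear=0.10; AND[min(a, b)] → w = 0.10
R4 (z=7.0): clear=0.10, cool=0.07; AND[min(a, b)] → w = 0.07
R5 (z=7.0): warm=0.87 → w = 0.87
Weighted average = (0.07·23.0 + 0.52·30.0 + 0.10·27.0 + 0.07·7.0 + 0.87·7.0) / (0.07 + 0.52 + 0.10 + 0.07 + 0.87)
  = 26.4900 / 1.6300 = 16.25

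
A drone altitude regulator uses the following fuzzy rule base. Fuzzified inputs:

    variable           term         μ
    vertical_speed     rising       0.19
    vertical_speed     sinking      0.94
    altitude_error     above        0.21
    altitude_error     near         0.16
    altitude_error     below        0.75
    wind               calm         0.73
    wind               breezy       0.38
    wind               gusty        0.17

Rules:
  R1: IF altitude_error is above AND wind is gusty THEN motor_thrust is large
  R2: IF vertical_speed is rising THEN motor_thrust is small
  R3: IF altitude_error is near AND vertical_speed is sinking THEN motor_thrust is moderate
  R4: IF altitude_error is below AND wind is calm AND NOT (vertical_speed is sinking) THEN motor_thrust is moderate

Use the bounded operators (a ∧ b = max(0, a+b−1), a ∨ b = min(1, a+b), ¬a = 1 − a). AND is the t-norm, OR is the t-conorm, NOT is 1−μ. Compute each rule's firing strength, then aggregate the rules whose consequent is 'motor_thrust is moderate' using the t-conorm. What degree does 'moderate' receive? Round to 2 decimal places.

0.10

R1: above=0.21, gusty=0.17; AND[max(0, a+b−1)] → w = 0.00
R2: rising=0.19 → w = 0.19
R3: near=0.16, sinking=0.94; AND[max(0, a+b−1)] → w = 0.10
R4: below=0.75, calm=0.73, ¬sinking=1−0.94=0.06; AND[max(0, a+b−1)] → w = 0.00
Rules with consequent 'moderate': {R3, R4} → strengths 0.10, 0.00
Aggregate via t-conorm [min(1, a+b)]: 0.10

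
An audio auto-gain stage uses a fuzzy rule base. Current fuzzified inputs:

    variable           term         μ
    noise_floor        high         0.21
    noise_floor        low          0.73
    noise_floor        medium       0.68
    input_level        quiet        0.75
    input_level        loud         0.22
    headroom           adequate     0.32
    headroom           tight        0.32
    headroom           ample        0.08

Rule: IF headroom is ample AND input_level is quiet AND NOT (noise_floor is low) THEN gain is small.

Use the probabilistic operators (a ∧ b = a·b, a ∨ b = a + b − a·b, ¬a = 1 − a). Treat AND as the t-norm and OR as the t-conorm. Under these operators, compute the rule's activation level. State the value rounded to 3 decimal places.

firing strength: ample=0.08, quiet=0.75, ¬low=1−0.73=0.27; AND[a·b] → w = 0.0162

0.016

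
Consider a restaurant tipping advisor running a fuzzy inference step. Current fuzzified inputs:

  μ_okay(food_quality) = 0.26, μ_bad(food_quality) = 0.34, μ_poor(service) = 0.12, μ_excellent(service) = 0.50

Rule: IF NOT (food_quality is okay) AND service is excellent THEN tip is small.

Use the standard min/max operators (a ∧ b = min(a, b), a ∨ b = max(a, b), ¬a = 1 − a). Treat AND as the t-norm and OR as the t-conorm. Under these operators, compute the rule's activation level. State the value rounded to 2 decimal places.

0.50

firing strength: ¬okay=1−0.26=0.74, excellent=0.50; AND[min(a, b)] → w = 0.50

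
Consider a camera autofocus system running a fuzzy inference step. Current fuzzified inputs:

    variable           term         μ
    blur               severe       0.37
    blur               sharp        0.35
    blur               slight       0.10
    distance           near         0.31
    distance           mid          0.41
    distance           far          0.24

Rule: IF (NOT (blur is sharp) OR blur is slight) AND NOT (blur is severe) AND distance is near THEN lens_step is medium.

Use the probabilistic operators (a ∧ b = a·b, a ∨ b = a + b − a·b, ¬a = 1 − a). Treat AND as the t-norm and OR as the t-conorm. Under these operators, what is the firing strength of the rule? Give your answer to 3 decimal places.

firing strength: (¬sharp=1−0.35=0.65 OR slight=0.10) = 0.6850; AND[a·b] with ¬severe=1−0.37=0.63, near=0.31 → w = 0.1338

0.134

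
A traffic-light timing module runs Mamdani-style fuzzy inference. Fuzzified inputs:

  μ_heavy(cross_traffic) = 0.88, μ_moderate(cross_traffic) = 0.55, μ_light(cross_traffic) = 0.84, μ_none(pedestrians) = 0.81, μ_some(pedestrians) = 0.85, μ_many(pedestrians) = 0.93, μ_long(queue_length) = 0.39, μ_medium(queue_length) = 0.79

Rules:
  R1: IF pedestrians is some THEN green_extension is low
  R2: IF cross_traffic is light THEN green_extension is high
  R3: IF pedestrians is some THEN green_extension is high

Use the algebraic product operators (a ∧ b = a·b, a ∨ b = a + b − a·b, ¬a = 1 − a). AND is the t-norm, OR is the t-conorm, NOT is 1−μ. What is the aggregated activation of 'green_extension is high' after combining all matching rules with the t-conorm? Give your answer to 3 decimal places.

R1: some=0.85 → w = 0.8500
R2: light=0.84 → w = 0.8400
R3: some=0.85 → w = 0.8500
Rules with consequent 'high': {R2, R3} → strengths 0.8400, 0.8500
Aggregate via t-conorm [a + b − a·b]: 0.9760

0.976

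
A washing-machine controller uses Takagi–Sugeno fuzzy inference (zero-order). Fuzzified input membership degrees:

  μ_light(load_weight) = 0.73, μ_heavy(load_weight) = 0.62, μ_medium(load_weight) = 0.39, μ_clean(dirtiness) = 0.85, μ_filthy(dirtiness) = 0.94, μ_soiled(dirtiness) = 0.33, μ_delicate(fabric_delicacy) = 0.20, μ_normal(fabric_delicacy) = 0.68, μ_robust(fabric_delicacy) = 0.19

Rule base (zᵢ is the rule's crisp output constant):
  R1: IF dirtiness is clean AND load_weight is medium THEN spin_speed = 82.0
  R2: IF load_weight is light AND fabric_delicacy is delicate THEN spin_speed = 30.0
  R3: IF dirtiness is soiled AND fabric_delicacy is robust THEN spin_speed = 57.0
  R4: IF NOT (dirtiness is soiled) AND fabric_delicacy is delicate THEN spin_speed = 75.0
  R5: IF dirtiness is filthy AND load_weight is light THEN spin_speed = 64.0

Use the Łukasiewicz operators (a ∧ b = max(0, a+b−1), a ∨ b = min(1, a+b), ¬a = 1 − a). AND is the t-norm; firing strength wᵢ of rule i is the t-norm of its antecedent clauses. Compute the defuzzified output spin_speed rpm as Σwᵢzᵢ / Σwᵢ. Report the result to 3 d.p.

68.747

R1 (z=82.0): clean=0.85, medium=0.39; AND[max(0, a+b−1)] → w = 0.24
R2 (z=30.0): light=0.73, delicate=0.20; AND[max(0, a+b−1)] → w = 0.00
R3 (z=57.0): soiled=0.33, robust=0.19; AND[max(0, a+b−1)] → w = 0.00
R4 (z=75.0): ¬soiled=1−0.33=0.67, delicate=0.20; AND[max(0, a+b−1)] → w = 0.00
R5 (z=64.0): filthy=0.94, light=0.73; AND[max(0, a+b−1)] → w = 0.67
Weighted average = (0.24·82.0 + 0.00·30.0 + 0.00·57.0 + 0.00·75.0 + 0.67·64.0) / (0.24 + 0.00 + 0.00 + 0.00 + 0.67)
  = 62.5600 / 0.9100 = 68.747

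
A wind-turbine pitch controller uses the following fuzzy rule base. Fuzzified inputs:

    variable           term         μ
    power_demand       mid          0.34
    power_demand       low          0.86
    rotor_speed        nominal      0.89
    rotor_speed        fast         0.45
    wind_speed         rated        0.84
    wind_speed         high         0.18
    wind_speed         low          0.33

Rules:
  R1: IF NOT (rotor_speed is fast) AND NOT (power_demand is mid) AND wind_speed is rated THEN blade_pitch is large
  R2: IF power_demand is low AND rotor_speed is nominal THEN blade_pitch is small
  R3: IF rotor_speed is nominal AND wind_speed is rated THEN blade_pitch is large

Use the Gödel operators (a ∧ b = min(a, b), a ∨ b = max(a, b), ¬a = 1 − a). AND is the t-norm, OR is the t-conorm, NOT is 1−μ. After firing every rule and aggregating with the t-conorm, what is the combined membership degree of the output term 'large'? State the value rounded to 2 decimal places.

R1: ¬fast=1−0.45=0.55, ¬mid=1−0.34=0.66, rated=0.84; AND[min(a, b)] → w = 0.55
R2: low=0.86, nominal=0.89; AND[min(a, b)] → w = 0.86
R3: nominal=0.89, rated=0.84; AND[min(a, b)] → w = 0.84
Rules with consequent 'large': {R1, R3} → strengths 0.55, 0.84
Aggregate via t-conorm [max(a, b)]: 0.84

0.84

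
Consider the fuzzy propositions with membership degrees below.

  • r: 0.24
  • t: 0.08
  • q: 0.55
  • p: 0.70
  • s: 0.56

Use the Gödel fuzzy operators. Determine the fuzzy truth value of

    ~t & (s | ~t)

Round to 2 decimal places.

~t = 1 − 0.08 = 0.92
~t = 1 − 0.08 = 0.92
s | ~t = max(a, b) on (0.56, 0.92) = 0.92
~t & (s | ~t) = min(a, b) on (0.92, 0.92) = 0.92

0.92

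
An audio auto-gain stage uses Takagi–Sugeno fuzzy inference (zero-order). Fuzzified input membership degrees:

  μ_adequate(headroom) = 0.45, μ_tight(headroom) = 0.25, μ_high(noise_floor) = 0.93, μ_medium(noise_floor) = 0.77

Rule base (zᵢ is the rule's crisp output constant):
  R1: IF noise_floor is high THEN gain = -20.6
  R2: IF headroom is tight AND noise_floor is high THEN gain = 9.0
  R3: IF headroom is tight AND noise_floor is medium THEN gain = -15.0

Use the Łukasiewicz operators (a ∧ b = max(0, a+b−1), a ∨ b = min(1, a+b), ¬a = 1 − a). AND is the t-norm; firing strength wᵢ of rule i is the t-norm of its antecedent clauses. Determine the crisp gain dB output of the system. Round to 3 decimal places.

R1 (z=-20.6): high=0.93 → w = 0.93
R2 (z=9.0): tight=0.25, high=0.93; AND[max(0, a+b−1)] → w = 0.18
R3 (z=-15.0): tight=0.25, medium=0.77; AND[max(0, a+b−1)] → w = 0.02
Weighted average = (0.93·-20.6 + 0.18·9.0 + 0.02·-15.0) / (0.93 + 0.18 + 0.02)
  = -17.8380 / 1.1300 = -15.786

-15.786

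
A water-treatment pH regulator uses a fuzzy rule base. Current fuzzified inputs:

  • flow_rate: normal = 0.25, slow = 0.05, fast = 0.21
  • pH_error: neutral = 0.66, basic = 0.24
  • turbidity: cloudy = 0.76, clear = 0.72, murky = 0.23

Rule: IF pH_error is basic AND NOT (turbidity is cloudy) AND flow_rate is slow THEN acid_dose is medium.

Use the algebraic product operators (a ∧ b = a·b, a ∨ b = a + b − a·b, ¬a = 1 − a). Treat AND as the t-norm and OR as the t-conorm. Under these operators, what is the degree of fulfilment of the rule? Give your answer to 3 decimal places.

firing strength: basic=0.24, ¬cloudy=1−0.76=0.24, slow=0.05; AND[a·b] → w = 0.0029

0.003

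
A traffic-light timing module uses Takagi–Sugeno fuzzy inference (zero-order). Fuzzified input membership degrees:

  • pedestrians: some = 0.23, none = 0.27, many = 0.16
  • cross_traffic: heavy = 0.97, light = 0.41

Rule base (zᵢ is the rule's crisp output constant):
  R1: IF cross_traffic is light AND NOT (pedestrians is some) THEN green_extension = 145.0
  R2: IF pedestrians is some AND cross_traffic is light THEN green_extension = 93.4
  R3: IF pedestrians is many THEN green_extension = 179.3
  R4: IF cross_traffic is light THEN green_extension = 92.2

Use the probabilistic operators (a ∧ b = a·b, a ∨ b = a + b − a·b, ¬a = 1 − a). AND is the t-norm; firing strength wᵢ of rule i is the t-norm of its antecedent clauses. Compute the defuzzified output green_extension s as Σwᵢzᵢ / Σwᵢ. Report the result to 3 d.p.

123.545

R1 (z=145.0): light=0.41, ¬some=1−0.23=0.77; AND[a·b] → w = 0.3157
R2 (z=93.4): some=0.23, light=0.41; AND[a·b] → w = 0.0943
R3 (z=179.3): many=0.16 → w = 0.1600
R4 (z=92.2): light=0.41 → w = 0.4100
Weighted average = (0.3157·145.0 + 0.0943·93.4 + 0.1600·179.3 + 0.4100·92.2) / (0.3157 + 0.0943 + 0.1600 + 0.4100)
  = 121.0741 / 0.9800 = 123.545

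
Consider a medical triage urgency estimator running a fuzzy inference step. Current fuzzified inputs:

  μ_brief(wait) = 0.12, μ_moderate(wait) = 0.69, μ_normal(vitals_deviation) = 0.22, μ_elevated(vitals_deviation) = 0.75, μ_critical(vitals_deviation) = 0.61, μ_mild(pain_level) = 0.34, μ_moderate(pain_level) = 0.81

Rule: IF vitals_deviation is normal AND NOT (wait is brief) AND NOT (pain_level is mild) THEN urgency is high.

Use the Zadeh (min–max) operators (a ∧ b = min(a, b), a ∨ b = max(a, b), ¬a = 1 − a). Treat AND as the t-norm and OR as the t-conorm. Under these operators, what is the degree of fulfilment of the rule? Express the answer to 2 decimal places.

firing strength: normal=0.22, ¬brief=1−0.12=0.88, ¬mild=1−0.34=0.66; AND[min(a, b)] → w = 0.22

0.22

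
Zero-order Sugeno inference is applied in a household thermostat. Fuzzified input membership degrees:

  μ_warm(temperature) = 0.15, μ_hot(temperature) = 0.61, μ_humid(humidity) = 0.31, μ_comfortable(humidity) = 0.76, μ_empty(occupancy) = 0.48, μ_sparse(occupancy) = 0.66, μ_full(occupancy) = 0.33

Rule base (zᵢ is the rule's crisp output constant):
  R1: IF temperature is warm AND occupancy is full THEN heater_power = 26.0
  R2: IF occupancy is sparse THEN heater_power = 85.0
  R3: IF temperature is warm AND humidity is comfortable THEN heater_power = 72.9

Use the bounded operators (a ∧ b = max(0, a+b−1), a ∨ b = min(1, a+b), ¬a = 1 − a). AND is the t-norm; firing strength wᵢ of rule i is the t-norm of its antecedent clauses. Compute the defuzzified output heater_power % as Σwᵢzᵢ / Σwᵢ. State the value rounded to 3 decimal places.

R1 (z=26.0): warm=0.15, full=0.33; AND[max(0, a+b−1)] → w = 0.00
R2 (z=85.0): sparse=0.66 → w = 0.66
R3 (z=72.9): warm=0.15, comfortable=0.76; AND[max(0, a+b−1)] → w = 0.00
Weighted average = (0.00·26.0 + 0.66·85.0 + 0.00·72.9) / (0.00 + 0.66 + 0.00)
  = 56.1000 / 0.6600 = 85.000

85.000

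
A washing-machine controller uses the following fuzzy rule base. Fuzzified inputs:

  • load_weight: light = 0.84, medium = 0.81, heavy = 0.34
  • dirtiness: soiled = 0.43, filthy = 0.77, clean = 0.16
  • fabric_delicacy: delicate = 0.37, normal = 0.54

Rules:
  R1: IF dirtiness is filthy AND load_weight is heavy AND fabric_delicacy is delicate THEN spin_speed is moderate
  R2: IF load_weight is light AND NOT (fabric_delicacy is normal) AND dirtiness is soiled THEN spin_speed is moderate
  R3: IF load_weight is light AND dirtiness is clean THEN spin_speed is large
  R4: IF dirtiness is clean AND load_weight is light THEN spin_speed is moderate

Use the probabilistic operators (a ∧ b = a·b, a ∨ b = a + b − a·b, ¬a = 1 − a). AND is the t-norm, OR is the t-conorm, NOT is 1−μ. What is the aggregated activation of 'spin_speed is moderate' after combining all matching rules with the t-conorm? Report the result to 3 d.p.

0.348

R1: filthy=0.77, heavy=0.34, delicate=0.37; AND[a·b] → w = 0.0969
R2: light=0.84, ¬normal=1−0.54=0.46, soiled=0.43; AND[a·b] → w = 0.1662
R3: light=0.84, clean=0.16; AND[a·b] → w = 0.1344
R4: clean=0.16, light=0.84; AND[a·b] → w = 0.1344
Rules with consequent 'moderate': {R1, R2, R4} → strengths 0.0969, 0.1662, 0.1344
Aggregate via t-conorm [a + b − a·b]: 0.3481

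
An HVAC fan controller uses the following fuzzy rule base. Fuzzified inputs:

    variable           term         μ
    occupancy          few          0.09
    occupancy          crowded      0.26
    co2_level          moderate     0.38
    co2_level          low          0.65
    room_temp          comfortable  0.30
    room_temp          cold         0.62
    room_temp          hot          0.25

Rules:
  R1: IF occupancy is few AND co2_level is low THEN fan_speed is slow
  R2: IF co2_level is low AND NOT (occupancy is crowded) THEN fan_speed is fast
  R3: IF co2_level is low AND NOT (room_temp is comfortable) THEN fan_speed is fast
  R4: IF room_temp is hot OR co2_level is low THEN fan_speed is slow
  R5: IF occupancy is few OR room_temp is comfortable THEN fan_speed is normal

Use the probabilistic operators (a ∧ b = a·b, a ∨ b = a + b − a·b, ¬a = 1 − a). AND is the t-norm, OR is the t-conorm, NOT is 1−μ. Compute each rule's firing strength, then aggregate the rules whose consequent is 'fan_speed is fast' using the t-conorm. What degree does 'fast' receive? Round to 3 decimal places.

R1: few=0.09, low=0.65; AND[a·b] → w = 0.0585
R2: low=0.65, ¬crowded=1−0.26=0.74; AND[a·b] → w = 0.4810
R3: low=0.65, ¬comfortable=1−0.30=0.70; AND[a·b] → w = 0.4550
R4: hot=0.25, low=0.65; OR[a + b − a·b] → w = 0.7375
R5: few=0.09, comfortable=0.30; OR[a + b − a·b] → w = 0.3630
Rules with consequent 'fast': {R2, R3} → strengths 0.4810, 0.4550
Aggregate via t-conorm [a + b − a·b]: 0.7171

0.717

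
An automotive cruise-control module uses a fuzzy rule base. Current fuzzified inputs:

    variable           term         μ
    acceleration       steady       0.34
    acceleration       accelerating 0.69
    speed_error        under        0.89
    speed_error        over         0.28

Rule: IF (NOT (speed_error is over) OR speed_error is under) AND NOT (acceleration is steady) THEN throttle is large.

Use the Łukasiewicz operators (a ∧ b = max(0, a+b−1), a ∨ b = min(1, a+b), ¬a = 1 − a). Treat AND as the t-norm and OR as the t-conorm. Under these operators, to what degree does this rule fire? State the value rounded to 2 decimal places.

0.66

firing strength: (¬over=1−0.28=0.72 OR under=0.89) = 1.00; AND[max(0, a+b−1)] with ¬steady=1−0.34=0.66 → w = 0.66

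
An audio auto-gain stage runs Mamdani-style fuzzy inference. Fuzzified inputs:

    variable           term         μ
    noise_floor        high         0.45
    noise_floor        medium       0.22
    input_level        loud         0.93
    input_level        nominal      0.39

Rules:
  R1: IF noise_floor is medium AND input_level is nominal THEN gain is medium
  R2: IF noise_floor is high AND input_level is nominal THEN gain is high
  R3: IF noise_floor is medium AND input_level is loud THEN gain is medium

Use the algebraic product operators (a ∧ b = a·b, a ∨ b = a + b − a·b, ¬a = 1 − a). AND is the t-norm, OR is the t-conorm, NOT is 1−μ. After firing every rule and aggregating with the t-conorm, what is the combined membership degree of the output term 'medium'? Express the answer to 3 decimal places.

0.273

R1: medium=0.22, nominal=0.39; AND[a·b] → w = 0.0858
R2: high=0.45, nominal=0.39; AND[a·b] → w = 0.1755
R3: medium=0.22, loud=0.93; AND[a·b] → w = 0.2046
Rules with consequent 'medium': {R1, R3} → strengths 0.0858, 0.2046
Aggregate via t-conorm [a + b − a·b]: 0.2728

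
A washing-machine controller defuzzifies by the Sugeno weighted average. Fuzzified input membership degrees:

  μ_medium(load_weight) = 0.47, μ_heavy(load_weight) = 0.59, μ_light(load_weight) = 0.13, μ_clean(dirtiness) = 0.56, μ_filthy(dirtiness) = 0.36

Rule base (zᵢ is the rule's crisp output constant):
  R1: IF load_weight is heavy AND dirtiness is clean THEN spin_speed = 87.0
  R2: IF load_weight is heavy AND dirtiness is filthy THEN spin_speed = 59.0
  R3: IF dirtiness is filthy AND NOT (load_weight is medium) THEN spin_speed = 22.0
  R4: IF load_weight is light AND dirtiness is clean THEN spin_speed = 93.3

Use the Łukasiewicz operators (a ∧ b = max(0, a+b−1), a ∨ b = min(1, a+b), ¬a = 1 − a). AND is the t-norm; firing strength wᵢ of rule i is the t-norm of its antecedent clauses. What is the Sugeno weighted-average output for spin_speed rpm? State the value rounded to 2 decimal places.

87.00

R1 (z=87.0): heavy=0.59, clean=0.56; AND[max(0, a+b−1)] → w = 0.15
R2 (z=59.0): heavy=0.59, filthy=0.36; AND[max(0, a+b−1)] → w = 0.00
R3 (z=22.0): filthy=0.36, ¬medium=1−0.47=0.53; AND[max(0, a+b−1)] → w = 0.00
R4 (z=93.3): light=0.13, clean=0.56; AND[max(0, a+b−1)] → w = 0.00
Weighted average = (0.15·87.0 + 0.00·59.0 + 0.00·22.0 + 0.00·93.3) / (0.15 + 0.00 + 0.00 + 0.00)
  = 13.0500 / 0.1500 = 87.00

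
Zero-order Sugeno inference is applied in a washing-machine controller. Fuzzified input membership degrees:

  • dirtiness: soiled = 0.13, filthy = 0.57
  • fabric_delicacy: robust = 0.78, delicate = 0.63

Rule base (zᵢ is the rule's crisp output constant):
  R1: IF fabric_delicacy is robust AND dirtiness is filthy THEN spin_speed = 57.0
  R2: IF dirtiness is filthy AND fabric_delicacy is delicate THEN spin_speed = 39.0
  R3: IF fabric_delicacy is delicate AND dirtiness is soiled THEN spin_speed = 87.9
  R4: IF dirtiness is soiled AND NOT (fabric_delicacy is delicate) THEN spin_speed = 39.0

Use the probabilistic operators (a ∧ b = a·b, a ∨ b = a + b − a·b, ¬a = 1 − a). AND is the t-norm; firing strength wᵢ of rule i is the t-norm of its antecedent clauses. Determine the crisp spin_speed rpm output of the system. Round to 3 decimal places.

51.860

R1 (z=57.0): robust=0.78, filthy=0.57; AND[a·b] → w = 0.4446
R2 (z=39.0): filthy=0.57, delicate=0.63; AND[a·b] → w = 0.3591
R3 (z=87.9): delicate=0.63, soiled=0.13; AND[a·b] → w = 0.0819
R4 (z=39.0): soiled=0.13, ¬delicate=1−0.63=0.37; AND[a·b] → w = 0.0481
Weighted average = (0.4446·57.0 + 0.3591·39.0 + 0.0819·87.9 + 0.0481·39.0) / (0.4446 + 0.3591 + 0.0819 + 0.0481)
  = 48.4220 / 0.9337 = 51.860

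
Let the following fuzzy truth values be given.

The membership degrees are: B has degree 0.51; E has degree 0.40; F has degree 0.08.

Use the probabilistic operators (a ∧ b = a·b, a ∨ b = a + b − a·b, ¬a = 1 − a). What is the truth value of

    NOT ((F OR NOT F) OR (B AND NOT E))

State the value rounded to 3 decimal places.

0.051

NOT F = 1 − 0.0800 = 0.9200
F OR NOT F = a + b − a·b on (0.0800, 0.9200) = 0.9264
NOT E = 1 − 0.4000 = 0.6000
B AND NOT E = a·b on (0.5100, 0.6000) = 0.3060
(F OR NOT F) OR (B AND NOT E) = a + b − a·b on (0.9264, 0.3060) = 0.9489
NOT ((F OR NOT F) OR (B AND NOT E)) = 1 − 0.9489 = 0.0511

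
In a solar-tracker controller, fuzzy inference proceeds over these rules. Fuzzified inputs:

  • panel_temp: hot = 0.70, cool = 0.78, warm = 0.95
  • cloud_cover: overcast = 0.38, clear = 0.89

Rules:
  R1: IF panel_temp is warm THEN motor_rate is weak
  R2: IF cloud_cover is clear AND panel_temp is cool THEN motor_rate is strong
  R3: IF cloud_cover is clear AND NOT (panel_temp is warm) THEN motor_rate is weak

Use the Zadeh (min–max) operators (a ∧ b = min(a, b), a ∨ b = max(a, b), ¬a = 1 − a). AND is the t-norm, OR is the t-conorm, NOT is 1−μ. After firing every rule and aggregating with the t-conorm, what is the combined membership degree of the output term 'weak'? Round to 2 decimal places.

0.95

R1: warm=0.95 → w = 0.95
R2: clear=0.89, cool=0.78; AND[min(a, b)] → w = 0.78
R3: clear=0.89, ¬warm=1−0.95=0.05; AND[min(a, b)] → w = 0.05
Rules with consequent 'weak': {R1, R3} → strengths 0.95, 0.05
Aggregate via t-conorm [max(a, b)]: 0.95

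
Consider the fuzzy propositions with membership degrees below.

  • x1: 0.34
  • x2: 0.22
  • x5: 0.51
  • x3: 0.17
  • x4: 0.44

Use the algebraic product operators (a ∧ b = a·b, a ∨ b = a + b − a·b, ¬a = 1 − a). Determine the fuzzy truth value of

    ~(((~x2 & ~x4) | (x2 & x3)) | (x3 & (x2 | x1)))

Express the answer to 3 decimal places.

0.497

~x2 = 1 − 0.2200 = 0.7800
~x4 = 1 − 0.4400 = 0.5600
~x2 & ~x4 = a·b on (0.7800, 0.5600) = 0.4368
x2 & x3 = a·b on (0.2200, 0.1700) = 0.0374
(~x2 & ~x4) | (x2 & x3) = a + b − a·b on (0.4368, 0.0374) = 0.4579
x2 | x1 = a + b − a·b on (0.2200, 0.3400) = 0.4852
x3 & (x2 | x1) = a·b on (0.1700, 0.4852) = 0.0825
((~x2 & ~x4) | (x2 & x3)) | (x3 & (x2 | x1)) = a + b − a·b on (0.4579, 0.0825) = 0.5026
~(((~x2 & ~x4) | (x2 & x3)) | (x3 & (x2 | x1))) = 1 − 0.5026 = 0.4974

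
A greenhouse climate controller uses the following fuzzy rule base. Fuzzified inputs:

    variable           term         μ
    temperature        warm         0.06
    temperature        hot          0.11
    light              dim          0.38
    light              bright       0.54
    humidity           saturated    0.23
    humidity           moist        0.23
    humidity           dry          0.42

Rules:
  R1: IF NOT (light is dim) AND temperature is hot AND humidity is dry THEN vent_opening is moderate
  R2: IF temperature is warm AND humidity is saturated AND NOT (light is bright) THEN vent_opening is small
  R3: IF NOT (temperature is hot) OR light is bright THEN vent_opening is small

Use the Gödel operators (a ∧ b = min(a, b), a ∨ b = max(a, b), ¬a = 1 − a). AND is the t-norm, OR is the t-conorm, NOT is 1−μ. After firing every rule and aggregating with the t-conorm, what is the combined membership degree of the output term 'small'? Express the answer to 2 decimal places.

0.89

R1: ¬dim=1−0.38=0.62, hot=0.11, dry=0.42; AND[min(a, b)] → w = 0.11
R2: warm=0.06, saturated=0.23, ¬bright=1−0.54=0.46; AND[min(a, b)] → w = 0.06
R3: ¬hot=1−0.11=0.89, bright=0.54; OR[max(a, b)] → w = 0.89
Rules with consequent 'small': {R2, R3} → strengths 0.06, 0.89
Aggregate via t-conorm [max(a, b)]: 0.89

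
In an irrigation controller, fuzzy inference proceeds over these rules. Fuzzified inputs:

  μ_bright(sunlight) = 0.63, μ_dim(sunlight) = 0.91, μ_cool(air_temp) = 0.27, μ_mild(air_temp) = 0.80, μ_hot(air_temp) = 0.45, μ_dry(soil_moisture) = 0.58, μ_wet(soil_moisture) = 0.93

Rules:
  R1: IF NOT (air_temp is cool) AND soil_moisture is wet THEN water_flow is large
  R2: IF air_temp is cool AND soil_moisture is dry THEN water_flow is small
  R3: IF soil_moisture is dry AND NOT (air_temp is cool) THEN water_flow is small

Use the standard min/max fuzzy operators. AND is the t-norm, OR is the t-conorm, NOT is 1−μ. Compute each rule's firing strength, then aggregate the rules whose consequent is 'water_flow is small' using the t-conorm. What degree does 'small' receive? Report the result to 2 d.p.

0.58

R1: ¬cool=1−0.27=0.73, wet=0.93; AND[min(a, b)] → w = 0.73
R2: cool=0.27, dry=0.58; AND[min(a, b)] → w = 0.27
R3: dry=0.58, ¬cool=1−0.27=0.73; AND[min(a, b)] → w = 0.58
Rules with consequent 'small': {R2, R3} → strengths 0.27, 0.58
Aggregate via t-conorm [max(a, b)]: 0.58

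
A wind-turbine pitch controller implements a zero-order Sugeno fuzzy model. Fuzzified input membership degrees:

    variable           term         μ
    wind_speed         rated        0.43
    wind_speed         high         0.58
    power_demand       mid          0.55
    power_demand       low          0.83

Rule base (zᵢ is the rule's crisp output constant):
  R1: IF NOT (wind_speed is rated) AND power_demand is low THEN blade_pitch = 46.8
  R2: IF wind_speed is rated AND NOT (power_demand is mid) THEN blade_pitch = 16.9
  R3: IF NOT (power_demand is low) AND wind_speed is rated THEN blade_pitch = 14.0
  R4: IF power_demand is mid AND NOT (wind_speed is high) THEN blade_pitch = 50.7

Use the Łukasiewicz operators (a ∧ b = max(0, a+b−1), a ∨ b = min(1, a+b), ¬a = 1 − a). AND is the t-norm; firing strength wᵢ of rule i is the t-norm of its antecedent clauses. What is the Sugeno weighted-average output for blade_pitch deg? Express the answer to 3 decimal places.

46.800

R1 (z=46.8): ¬rated=1−0.43=0.57, low=0.83; AND[max(0, a+b−1)] → w = 0.40
R2 (z=16.9): rated=0.43, ¬mid=1−0.55=0.45; AND[max(0, a+b−1)] → w = 0.00
R3 (z=14.0): ¬low=1−0.83=0.17, rated=0.43; AND[max(0, a+b−1)] → w = 0.00
R4 (z=50.7): mid=0.55, ¬high=1−0.58=0.42; AND[max(0, a+b−1)] → w = 0.00
Weighted average = (0.40·46.8 + 0.00·16.9 + 0.00·14.0 + 0.00·50.7) / (0.40 + 0.00 + 0.00 + 0.00)
  = 18.7200 / 0.4000 = 46.800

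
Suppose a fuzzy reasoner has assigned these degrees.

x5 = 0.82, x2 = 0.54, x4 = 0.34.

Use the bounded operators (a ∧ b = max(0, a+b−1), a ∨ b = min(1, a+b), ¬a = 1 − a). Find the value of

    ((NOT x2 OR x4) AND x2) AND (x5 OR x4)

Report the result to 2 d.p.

NOT x2 = 1 − 0.54 = 0.46
NOT x2 OR x4 = min(1, a+b) on (0.46, 0.34) = 0.80
(NOT x2 OR x4) AND x2 = max(0, a+b−1) on (0.80, 0.54) = 0.34
x5 OR x4 = min(1, a+b) on (0.82, 0.34) = 1.00
((NOT x2 OR x4) AND x2) AND (x5 OR x4) = max(0, a+b−1) on (0.34, 1.00) = 0.34

0.34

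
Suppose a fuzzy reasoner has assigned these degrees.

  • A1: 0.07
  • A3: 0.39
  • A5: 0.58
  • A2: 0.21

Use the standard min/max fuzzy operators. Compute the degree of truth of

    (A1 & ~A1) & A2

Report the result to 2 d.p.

0.07

~A1 = 1 − 0.07 = 0.93
A1 & ~A1 = min(a, b) on (0.07, 0.93) = 0.07
(A1 & ~A1) & A2 = min(a, b) on (0.07, 0.21) = 0.07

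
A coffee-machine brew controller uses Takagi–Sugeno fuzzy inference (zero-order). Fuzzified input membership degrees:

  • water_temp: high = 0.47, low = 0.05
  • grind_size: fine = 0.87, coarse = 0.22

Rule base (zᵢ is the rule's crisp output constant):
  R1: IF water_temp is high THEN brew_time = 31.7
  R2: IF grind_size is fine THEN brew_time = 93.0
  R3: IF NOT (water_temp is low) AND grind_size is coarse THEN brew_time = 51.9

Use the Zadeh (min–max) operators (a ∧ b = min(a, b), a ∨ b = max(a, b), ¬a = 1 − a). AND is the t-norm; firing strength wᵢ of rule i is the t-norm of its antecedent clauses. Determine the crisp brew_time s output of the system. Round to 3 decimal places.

68.735

R1 (z=31.7): high=0.47 → w = 0.47
R2 (z=93.0): fine=0.87 → w = 0.87
R3 (z=51.9): ¬low=1−0.05=0.95, coarse=0.22; AND[min(a, b)] → w = 0.22
Weighted average = (0.47·31.7 + 0.87·93.0 + 0.22·51.9) / (0.47 + 0.87 + 0.22)
  = 107.2270 / 1.5600 = 68.735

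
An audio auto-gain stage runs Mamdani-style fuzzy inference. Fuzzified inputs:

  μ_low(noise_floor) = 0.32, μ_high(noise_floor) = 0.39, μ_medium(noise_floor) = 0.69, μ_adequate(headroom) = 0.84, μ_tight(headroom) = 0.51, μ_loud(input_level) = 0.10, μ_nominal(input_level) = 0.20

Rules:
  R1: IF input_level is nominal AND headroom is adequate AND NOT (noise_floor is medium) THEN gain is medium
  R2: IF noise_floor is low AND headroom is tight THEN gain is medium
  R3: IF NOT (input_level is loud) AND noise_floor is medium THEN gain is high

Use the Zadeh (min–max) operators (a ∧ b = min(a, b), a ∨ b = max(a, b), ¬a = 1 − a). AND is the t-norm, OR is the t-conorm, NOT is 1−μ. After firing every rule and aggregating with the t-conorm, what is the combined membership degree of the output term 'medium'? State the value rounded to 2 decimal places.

0.32

R1: nominal=0.20, adequate=0.84, ¬medium=1−0.69=0.31; AND[min(a, b)] → w = 0.20
R2: low=0.32, tight=0.51; AND[min(a, b)] → w = 0.32
R3: ¬loud=1−0.10=0.90, medium=0.69; AND[min(a, b)] → w = 0.69
Rules with consequent 'medium': {R1, R2} → strengths 0.20, 0.32
Aggregate via t-conorm [max(a, b)]: 0.32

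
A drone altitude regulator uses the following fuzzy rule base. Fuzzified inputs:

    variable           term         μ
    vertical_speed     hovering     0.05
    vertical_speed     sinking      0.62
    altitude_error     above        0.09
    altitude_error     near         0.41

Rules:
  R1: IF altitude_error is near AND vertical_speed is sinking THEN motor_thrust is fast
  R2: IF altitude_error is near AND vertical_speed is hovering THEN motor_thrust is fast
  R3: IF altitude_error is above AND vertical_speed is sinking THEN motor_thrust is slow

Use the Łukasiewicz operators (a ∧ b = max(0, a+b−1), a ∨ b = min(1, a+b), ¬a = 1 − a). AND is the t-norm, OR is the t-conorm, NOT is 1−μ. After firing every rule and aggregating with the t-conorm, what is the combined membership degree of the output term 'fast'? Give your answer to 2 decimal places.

R1: near=0.41, sinking=0.62; AND[max(0, a+b−1)] → w = 0.03
R2: near=0.41, hovering=0.05; AND[max(0, a+b−1)] → w = 0.00
R3: above=0.09, sinking=0.62; AND[max(0, a+b−1)] → w = 0.00
Rules with consequent 'fast': {R1, R2} → strengths 0.03, 0.00
Aggregate via t-conorm [min(1, a+b)]: 0.03

0.03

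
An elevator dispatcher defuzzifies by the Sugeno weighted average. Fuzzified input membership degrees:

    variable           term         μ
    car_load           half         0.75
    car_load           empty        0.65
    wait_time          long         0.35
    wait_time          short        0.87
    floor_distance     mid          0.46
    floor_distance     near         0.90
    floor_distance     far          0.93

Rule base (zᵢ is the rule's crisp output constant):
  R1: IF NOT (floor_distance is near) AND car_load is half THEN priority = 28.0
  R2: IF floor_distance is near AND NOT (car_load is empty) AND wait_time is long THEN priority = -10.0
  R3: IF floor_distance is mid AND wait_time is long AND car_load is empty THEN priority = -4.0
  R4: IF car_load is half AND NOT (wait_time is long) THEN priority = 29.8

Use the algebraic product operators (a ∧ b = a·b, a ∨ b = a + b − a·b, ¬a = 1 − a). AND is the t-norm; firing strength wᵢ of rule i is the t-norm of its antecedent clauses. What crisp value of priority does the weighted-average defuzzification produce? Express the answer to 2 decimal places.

19.43

R1 (z=28.0): ¬near=1−0.90=0.10, half=0.75; AND[a·b] → w = 0.0750
R2 (z=-10.0): near=0.90, ¬empty=1−0.65=0.35, long=0.35; AND[a·b] → w = 0.1102
R3 (z=-4.0): mid=0.46, long=0.35, empty=0.65; AND[a·b] → w = 0.1047
R4 (z=29.8): half=0.75, ¬long=1−0.35=0.65; AND[a·b] → w = 0.4875
Weighted average = (0.0750·28.0 + 0.1102·-10.0 + 0.1047·-4.0 + 0.4875·29.8) / (0.0750 + 0.1102 + 0.1047 + 0.4875)
  = 15.1064 / 0.7774 = 19.43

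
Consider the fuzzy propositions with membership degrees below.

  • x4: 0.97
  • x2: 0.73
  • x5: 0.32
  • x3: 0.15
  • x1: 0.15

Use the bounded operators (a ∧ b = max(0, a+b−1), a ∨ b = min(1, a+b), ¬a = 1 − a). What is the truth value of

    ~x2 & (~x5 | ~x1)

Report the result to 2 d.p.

0.27

~x2 = 1 − 0.73 = 0.27
~x5 = 1 − 0.32 = 0.68
~x1 = 1 − 0.15 = 0.85
~x5 | ~x1 = min(1, a+b) on (0.68, 0.85) = 1.00
~x2 & (~x5 | ~x1) = max(0, a+b−1) on (0.27, 1.00) = 0.27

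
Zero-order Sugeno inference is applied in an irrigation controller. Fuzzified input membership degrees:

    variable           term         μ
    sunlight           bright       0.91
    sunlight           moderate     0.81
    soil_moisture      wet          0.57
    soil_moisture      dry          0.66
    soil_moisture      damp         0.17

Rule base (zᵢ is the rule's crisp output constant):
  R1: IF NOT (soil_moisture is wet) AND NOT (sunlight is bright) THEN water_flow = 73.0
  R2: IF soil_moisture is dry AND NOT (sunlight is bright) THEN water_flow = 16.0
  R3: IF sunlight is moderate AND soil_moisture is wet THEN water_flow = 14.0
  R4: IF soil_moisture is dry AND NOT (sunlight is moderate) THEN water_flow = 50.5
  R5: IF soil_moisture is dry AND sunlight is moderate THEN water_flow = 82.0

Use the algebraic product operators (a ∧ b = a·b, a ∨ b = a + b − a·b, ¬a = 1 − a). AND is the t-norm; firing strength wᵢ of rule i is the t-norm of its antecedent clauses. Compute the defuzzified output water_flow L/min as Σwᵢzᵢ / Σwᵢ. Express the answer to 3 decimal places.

49.524

R1 (z=73.0): ¬wet=1−0.57=0.43, ¬bright=1−0.91=0.09; AND[a·b] → w = 0.0387
R2 (z=16.0): dry=0.66, ¬bright=1−0.91=0.09; AND[a·b] → w = 0.0594
R3 (z=14.0): moderate=0.81, wet=0.57; AND[a·b] → w = 0.4617
R4 (z=50.5): dry=0.66, ¬moderate=1−0.81=0.19; AND[a·b] → w = 0.1254
R5 (z=82.0): dry=0.66, moderate=0.81; AND[a·b] → w = 0.5346
Weighted average = (0.0387·73.0 + 0.0594·16.0 + 0.4617·14.0 + 0.1254·50.5 + 0.5346·82.0) / (0.0387 + 0.0594 + 0.4617 + 0.1254 + 0.5346)
  = 60.4092 / 1.2198 = 49.524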